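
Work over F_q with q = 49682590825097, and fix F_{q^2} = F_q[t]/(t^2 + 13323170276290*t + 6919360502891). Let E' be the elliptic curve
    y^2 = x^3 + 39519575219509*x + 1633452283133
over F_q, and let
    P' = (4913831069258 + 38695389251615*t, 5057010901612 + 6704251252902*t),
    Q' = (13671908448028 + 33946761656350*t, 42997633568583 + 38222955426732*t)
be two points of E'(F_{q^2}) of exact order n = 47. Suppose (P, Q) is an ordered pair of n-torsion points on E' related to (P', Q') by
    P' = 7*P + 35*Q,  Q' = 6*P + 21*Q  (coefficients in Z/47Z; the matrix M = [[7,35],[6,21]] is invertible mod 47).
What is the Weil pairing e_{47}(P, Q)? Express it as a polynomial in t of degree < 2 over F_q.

Since e_{47}(P,P)=e_{47}(Q,Q)=1 and e_{47}(Q,P)=e_{47}(P,Q)^{-1}, expanding e_{47}(7*P + 35*Q,6*P + 21*Q) leaves e(P,Q)^det(M).
Hence e(P,Q) = e(P',Q')^{44} where 44 = 31^{-1} mod 47.
6-bit Miller (101111) on E'/F_{49682590825097} with a'=39519575219509, b'=1633452283133: accumulate tangent/chord ratios at Q'+S and P'+S'.
f_P(D_Q)/f_Q(D_P) = 22503899797230 + 7043821960205*t.
e_{47}(P,Q) = (22503899797230 + 7043821960205*t)^{44} = 23369739123350 + 46426010355101*t.

23369739123350 + 46426010355101*t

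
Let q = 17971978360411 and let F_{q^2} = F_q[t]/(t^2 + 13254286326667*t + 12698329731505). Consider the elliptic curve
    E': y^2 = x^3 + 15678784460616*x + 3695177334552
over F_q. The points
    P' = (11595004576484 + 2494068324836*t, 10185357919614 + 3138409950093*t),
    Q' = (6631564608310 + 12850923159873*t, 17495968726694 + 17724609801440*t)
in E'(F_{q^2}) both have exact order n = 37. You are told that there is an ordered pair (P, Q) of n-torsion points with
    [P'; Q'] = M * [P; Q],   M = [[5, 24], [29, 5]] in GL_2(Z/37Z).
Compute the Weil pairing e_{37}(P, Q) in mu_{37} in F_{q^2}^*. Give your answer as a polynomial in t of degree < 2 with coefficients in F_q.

3779572455370 + 12789071047382*t

e_{37}(aP+bQ,cP+dQ) = e_{37}(P,Q)^(ad-bc); with (a,b,c,d)=(5,24,29,5) this gives the det-37 law.
det(M) mod 37 = 32; its inverse in (Z/37)^* is 22 (check: 32*22 mod 37 = 1).
Run Miller on y^2=x^3+15678784460616*x+3695177334552 over F_{17971978360411}: ladder 100101 (6 bits); e = f_P(D_Q)/f_Q(D_P).
e_{37}(P',Q') = 158826605325 + 3772485391698*t.
Thus e_{37}(P,Q) = 3779572455370 + 12789071047382*t.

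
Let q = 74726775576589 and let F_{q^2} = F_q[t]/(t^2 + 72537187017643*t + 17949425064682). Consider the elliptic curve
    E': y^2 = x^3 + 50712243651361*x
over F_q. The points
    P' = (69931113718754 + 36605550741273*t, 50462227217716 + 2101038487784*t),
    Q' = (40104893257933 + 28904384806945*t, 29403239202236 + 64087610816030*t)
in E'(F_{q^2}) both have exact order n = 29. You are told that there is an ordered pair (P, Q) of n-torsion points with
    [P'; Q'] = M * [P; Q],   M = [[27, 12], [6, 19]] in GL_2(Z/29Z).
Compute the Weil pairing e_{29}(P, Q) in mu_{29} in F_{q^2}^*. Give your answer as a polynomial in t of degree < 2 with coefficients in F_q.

Since e_{29}(P,P)=e_{29}(Q,Q)=1 and e_{29}(Q,P)=e_{29}(P,Q)^{-1}, expanding e_{29}(27*P + 12*Q,6*P + 19*Q) leaves e(P,Q)^det(M).
So e_{29}(P,Q) = e_{29}(P',Q')^{5}, since 6*5 = 1 mod 29.
Build f_{29,P'} and f_{29,Q'} via the 5-bit ladder of 29=11101_2; evaluate at shifted divisors; quotient in F_{74726775576589^2}.
e_{29}(P',Q') = 33061520807769 + 1192308090435*t.
Thus e_{29}(P,Q) = 19497258402767 + 67250477055027*t.

19497258402767 + 67250477055027*t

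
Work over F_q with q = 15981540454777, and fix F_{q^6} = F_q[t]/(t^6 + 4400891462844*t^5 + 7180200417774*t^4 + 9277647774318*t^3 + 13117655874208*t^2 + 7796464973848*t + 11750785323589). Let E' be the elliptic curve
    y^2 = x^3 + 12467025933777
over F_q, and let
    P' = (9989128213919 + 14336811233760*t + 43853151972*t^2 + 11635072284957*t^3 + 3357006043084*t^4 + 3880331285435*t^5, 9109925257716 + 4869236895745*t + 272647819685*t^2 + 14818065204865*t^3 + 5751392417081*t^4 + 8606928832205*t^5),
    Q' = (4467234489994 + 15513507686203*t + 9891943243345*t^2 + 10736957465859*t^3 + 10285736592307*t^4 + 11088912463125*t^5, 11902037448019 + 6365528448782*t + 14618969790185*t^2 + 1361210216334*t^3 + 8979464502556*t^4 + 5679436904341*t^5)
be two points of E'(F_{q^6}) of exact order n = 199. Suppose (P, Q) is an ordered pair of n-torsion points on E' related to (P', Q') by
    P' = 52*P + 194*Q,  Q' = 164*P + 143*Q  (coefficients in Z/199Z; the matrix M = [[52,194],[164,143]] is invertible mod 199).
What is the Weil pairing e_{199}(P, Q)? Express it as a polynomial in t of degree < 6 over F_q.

1573131345721 + 1782994002729*t + 6967296104172*t^2 + 5177332821052*t^3 + 7526116364182*t^4 + 10059912503268*t^5

Alternating bilinearity on E[199] (values in mu_{199} in F_{15981540454777^6}) gives e(P',Q') = e(P,Q)^det(M).
Hence e(P,Q) = e(P',Q')^{119} where 119 = 97^{-1} mod 199.
Run Miller on y^2=x^3+12467025933777 over F_{15981540454777}: ladder 11000111 (8 bits); e = f_P(D_Q)/f_Q(D_P).
e_{199}(P',Q') = 2646550926309 + 8052057256307*t + 1384402680312*t^2 + 6177703303149*t^3 + 12535739006889*t^4 + 5259100647780*t^5.
(2646550926309 + 8052057256307*t + 1384402680312*t^2 + 6177703303149*t^3 + 12535739006889*t^4 + 5259100647780*t^5)^{119} mod (15981540454777,f) = 1573131345721 + 1782994002729*t + 6967296104172*t^2 + 5177332821052*t^3 + 7526116364182*t^4 + 10059912503268*t^5.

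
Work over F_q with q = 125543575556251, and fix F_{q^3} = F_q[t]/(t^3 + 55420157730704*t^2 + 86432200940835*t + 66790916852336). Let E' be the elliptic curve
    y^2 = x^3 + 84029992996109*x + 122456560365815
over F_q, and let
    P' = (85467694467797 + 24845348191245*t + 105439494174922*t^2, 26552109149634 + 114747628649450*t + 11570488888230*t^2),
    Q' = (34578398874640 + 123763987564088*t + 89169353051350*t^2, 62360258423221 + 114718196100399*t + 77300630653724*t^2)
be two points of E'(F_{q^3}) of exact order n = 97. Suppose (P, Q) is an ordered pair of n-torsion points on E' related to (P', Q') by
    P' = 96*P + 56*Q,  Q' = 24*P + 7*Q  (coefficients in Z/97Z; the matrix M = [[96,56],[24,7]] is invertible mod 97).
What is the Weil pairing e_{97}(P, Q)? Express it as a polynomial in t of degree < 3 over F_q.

18073453232391 + 89888992574946*t + 121912606841268*t^2

Since e_{97}(P,P)=e_{97}(Q,Q)=1 and e_{97}(Q,P)=e_{97}(P,Q)^{-1}, expanding e_{97}(96*P + 56*Q,24*P + 7*Q) leaves e(P,Q)^det(M).
Hence e(P,Q) = e(P',Q')^{14} where 14 = 7^{-1} mod 97.
Run Miller on y^2=x^3+84029992996109*x+122456560365815 over F_{125543575556251}: ladder 1100001 (7 bits); e = f_P(D_Q)/f_Q(D_P).
Result: e(P',Q') = 23734721659220 + 7063010555336*t + 87465343912949*t^2.
e_{97}(P,Q) = (23734721659220 + 7063010555336*t + 87465343912949*t^2)^{14} = 18073453232391 + 89888992574946*t + 121912606841268*t^2.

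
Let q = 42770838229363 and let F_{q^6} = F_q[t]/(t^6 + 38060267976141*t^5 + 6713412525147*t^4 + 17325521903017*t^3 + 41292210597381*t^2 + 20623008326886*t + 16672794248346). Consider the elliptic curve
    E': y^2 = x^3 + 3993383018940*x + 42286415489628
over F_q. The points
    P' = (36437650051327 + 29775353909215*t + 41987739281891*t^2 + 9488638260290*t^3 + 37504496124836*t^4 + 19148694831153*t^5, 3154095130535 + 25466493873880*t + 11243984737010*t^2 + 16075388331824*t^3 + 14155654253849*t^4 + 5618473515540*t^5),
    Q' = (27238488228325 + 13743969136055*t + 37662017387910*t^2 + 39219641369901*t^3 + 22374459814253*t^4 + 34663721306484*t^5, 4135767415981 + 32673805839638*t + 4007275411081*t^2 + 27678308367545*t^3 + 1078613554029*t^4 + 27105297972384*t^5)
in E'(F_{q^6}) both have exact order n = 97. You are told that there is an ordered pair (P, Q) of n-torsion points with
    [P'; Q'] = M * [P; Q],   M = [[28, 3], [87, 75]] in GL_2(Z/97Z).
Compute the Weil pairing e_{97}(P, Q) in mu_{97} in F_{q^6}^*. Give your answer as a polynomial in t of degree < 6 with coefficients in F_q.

29731223135704 + 8926202259321*t + 20517387879633*t^2 + 5112077164292*t^3 + 30393553883033*t^4 + 23578505462450*t^5

Alternating bilinearity on E[97] (values in mu_{97} in F_{42770838229363^6}) gives e(P',Q') = e(P,Q)^det(M).
28*75 - 3*87 = 1839; reduced mod 97: det = 93, inverse 24.
Build f_{97,P'} and f_{97,Q'} via the 7-bit ladder of 97=1100001_2; evaluate at shifted divisors; quotient in F_{42770838229363^6}.
The quotient is 22713832807375 + 42657910554765*t + 9347884346570*t^2 + 27871932506052*t^3 + 21422922944904*t^4 + 24479867896606*t^5.
Hence e(P,Q) = 29731223135704 + 8926202259321*t + 20517387879633*t^2 + 5112077164292*t^3 + 30393553883033*t^4 + 23578505462450*t^5 in F_{42770838229363^6}^*.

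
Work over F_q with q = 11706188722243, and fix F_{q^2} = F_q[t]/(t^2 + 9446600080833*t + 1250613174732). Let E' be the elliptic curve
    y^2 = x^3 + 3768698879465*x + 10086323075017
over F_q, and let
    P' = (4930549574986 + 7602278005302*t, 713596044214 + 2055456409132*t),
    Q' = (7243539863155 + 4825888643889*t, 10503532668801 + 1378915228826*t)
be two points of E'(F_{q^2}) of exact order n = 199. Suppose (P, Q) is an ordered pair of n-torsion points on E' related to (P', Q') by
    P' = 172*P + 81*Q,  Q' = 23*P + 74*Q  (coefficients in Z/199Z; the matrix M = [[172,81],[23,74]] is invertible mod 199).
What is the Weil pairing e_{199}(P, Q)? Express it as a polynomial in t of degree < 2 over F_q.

9084078896119 + 833822395097*t

Since e_{199}(P,P)=e_{199}(Q,Q)=1 and e_{199}(Q,P)=e_{199}(P,Q)^{-1}, expanding e_{199}(172*P + 81*Q,23*P + 74*Q) leaves e(P,Q)^det(M).
Hence e(P,Q) = e(P',Q')^{97} where 97 = 119^{-1} mod 199.
Double-and-add over 11000111: 8-1 doublings, 5-1 additions; each step l_{T,T}/v_{2T} or l_{T,P'}/v at Q'+S for random S.
Result: e(P',Q') = 8147929860828 + 9642348171776*t.
e_{199}(P,Q) = (8147929860828 + 9642348171776*t)^{97} = 9084078896119 + 833822395097*t.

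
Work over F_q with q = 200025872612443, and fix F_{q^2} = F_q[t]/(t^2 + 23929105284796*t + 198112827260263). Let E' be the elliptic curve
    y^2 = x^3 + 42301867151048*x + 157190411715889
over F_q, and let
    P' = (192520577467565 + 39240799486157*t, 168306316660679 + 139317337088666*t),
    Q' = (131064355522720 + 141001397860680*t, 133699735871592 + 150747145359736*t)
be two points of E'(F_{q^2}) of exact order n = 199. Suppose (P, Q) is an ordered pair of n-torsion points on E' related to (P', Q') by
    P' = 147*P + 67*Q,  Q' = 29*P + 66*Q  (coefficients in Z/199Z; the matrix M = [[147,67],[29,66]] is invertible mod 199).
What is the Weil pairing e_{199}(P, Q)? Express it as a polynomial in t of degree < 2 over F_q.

6834237103167 + 97709058661635*t

e_{199} is bilinear + alternating on E[199], so e_{199}(147*P + 67*Q, 29*P + 66*Q) = e_{199}(P,Q)^(147*66-67*29).
So e_{199}(P,Q) = e_{199}(P',Q')^{99}, since 197*99 = 1 mod 199.
Double-and-add over 11000111: 8-1 doublings, 5-1 additions; each step l_{T,T}/v_{2T} or l_{T,P'}/v at Q'+S for random S.
f_P(D_Q)/f_Q(D_P) = 2126186174673 + 70395878771624*t.
Hence e(P,Q) = 6834237103167 + 97709058661635*t in F_{200025872612443^2}^*.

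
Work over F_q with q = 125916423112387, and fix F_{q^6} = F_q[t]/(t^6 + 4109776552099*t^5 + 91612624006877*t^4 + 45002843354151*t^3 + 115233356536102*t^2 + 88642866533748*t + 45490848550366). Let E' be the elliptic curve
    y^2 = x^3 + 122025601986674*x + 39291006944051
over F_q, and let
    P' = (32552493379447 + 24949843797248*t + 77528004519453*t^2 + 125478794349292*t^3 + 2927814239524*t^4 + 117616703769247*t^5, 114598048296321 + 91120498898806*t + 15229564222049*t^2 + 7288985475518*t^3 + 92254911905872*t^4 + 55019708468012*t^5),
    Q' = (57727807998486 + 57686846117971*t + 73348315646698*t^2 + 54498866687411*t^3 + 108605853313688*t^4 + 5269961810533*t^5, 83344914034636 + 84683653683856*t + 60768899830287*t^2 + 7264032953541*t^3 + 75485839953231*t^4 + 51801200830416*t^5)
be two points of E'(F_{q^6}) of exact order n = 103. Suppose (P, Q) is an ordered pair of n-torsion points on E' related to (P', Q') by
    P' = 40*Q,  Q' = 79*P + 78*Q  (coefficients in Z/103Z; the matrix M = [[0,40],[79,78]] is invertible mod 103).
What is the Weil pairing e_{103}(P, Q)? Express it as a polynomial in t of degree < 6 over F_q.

Under M = [[0,40],[79,78]] in GL_2(Z/103), e_{103}(P',Q') = e_{103}(P,Q)^(0*78-40*79 mod 103).
So e_{103}(P,Q) = e_{103}(P',Q')^{25}, since 33*25 = 1 mod 103.
Run Miller on y^2=x^3+122025601986674*x+39291006944051 over F_{125916423112387}: ladder 1100111 (7 bits); e = f_P(D_Q)/f_Q(D_P).
e_{103}(P',Q') = 117906684149417 + 81059608664925*t + 89795555336239*t^2 + 95901110997840*t^3 + 79912484741713*t^4 + 28728699580457*t^5.
Raise to 25: e(P,Q) = 10496351828003 + 110820592839515*t + 12129943395122*t^2 + 62599353529784*t^3 + 62720671881331*t^4 + 73580119530770*t^5 in mu_{103}.

10496351828003 + 110820592839515*t + 12129943395122*t^2 + 62599353529784*t^3 + 62720671881331*t^4 + 73580119530770*t^5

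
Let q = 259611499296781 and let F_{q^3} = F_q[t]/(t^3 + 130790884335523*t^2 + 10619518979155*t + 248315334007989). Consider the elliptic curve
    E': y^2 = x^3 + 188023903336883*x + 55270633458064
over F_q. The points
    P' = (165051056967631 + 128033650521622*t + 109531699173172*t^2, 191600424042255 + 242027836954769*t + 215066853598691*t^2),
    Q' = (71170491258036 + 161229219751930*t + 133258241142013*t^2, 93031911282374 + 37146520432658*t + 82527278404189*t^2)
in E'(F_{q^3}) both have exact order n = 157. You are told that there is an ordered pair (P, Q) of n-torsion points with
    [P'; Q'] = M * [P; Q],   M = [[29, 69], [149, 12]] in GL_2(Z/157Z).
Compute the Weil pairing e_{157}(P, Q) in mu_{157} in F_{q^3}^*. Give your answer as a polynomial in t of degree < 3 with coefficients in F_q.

168691235896128 + 102029752307955*t + 157204770380266*t^2

e_{157} is bilinear + alternating on E[157], so e_{157}(29*P + 69*Q, 149*P + 12*Q) = e_{157}(P,Q)^(29*12-69*149).
Inverting 115 mod 157: 71. Thus e_{157}(P,Q) = e(P',Q')^{71}.
Double-and-add over 10011101: 8-1 doublings, 5-1 additions; each step l_{T,T}/v_{2T} or l_{T,P'}/v at Q'+S for random S.
Miller gives e_{157}(P',Q') = 194099159251479 + 248531049708486*t + 66303267952485*t^2 in F_{259611499296781^3}.
Thus e_{157}(P,Q) = 168691235896128 + 102029752307955*t + 157204770380266*t^2.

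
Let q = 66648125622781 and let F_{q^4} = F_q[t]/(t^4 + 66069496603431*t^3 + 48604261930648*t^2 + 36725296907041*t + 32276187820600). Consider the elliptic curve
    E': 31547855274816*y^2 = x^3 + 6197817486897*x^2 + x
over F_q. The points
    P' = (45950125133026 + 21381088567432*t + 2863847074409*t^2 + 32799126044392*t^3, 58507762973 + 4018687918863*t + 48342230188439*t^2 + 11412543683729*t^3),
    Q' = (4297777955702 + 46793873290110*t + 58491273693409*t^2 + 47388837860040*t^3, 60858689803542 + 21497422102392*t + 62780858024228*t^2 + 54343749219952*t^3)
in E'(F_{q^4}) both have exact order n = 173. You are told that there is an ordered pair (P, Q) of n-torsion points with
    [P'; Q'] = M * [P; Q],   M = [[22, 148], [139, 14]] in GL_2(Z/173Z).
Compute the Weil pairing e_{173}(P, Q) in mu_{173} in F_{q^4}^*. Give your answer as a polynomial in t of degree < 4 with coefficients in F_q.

33246099651025 + 64768407110702*t + 10555504066691*t^2 + 50477952735432*t^3

Since e_{173}(P,P)=e_{173}(Q,Q)=1 and e_{173}(Q,P)=e_{173}(P,Q)^{-1}, expanding e_{173}(22*P + 148*Q,139*P + 14*Q) leaves e(P,Q)^det(M).
So e_{173}(P,Q) = e_{173}(P',Q')^{15}, since 150*15 = 1 mod 173.
Montgomery->Weierstrass: x_W = 14995683914057*x+62779334260159, y_W=14995683914057*y on F_{66648125622781}; lands on y^2=x^3+28472215740910*x+60452656107082.
n = 173 = (10101101)_2 (8 bits, wt 5); accumulate f_{173,P'}(Q'+S)/f_{173,P'}(S) along the 7-step ladder.
The quotient is 38491552793072 + 12701330665136*t + 45853371311598*t^2 + 50413501905231*t^3.
Hence e(P,Q) = 33246099651025 + 64768407110702*t + 10555504066691*t^2 + 50477952735432*t^3 in F_{66648125622781^4}^*.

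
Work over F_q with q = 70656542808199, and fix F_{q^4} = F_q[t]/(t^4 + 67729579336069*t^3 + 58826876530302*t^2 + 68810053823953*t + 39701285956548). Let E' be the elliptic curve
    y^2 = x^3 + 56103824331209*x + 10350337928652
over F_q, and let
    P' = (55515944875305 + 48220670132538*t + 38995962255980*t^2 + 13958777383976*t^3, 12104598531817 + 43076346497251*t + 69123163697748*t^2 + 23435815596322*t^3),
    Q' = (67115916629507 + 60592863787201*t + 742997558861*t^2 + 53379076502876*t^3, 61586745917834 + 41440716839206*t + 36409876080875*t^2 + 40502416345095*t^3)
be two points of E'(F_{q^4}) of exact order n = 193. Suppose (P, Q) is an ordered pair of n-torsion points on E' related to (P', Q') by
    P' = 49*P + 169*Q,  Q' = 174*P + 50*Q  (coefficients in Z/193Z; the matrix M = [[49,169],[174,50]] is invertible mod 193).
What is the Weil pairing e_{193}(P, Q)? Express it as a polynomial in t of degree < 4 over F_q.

24027847921282 + 31851465554532*t + 49578675172468*t^2 + 57362417122497*t^3

Under M = [[49,169],[174,50]] in GL_2(Z/193), e_{193}(P',Q') = e_{193}(P,Q)^(49*50-169*174 mod 193).
det(M) mod 193 = 64; its inverse in (Z/193)^* is 190 (check: 64*190 mod 193 = 1).
n = 193 = (11000001)_2 (8 bits, wt 3); accumulate f_{193,P'}(Q'+S)/f_{193,P'}(S) along the 7-step ladder.
The quotient is 29593890281118 + 43828515788760*t + 55420456528744*t^2 + 20867050068635*t^3.
Hence e(P,Q) = 24027847921282 + 31851465554532*t + 49578675172468*t^2 + 57362417122497*t^3 in F_{70656542808199^4}^*.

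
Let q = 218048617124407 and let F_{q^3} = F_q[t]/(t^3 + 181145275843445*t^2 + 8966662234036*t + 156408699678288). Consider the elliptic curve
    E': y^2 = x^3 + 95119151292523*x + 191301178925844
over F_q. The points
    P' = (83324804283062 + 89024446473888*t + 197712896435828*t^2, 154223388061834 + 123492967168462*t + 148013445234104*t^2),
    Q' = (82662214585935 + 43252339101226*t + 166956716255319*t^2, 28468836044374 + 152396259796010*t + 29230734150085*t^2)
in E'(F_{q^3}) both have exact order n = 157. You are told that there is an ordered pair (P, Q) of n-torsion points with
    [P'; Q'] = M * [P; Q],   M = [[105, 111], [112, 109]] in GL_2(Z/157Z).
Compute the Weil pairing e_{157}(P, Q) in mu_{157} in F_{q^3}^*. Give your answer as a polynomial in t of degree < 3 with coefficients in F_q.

e_{157} is bilinear + alternating on E[157], so e_{157}(105*P + 111*Q, 112*P + 109*Q) = e_{157}(P,Q)^(105*109-111*112).
det M = 105*109 - 111*112 = -987 = 112 (mod 157); 112^{-1} = 150 (mod 157).
Double-and-add over 10011101: 8-1 doublings, 5-1 additions; each step l_{T,T}/v_{2T} or l_{T,P'}/v at Q'+S for random S.
Result: e(P',Q') = 25100006013244 + 198595735058505*t + 108865769501670*t^2.
Thus e_{157}(P,Q) = 22360939631240 + 162334312132843*t + 18286247131071*t^2.

22360939631240 + 162334312132843*t + 18286247131071*t^2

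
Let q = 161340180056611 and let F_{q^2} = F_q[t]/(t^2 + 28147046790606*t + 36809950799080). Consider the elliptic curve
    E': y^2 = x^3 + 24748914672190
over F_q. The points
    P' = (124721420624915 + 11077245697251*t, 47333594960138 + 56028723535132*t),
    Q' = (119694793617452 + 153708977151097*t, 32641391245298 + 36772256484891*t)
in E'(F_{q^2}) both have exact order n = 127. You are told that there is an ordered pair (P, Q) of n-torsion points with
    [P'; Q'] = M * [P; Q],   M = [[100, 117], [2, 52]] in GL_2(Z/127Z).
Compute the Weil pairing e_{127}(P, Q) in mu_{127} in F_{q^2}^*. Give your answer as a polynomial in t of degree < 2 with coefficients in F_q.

Since e_{127}(P,P)=e_{127}(Q,Q)=1 and e_{127}(Q,P)=e_{127}(P,Q)^{-1}, expanding e_{127}(100*P + 117*Q,2*P + 52*Q) leaves e(P,Q)^det(M).
det M = 100*52 - 117*2 = 4966 = 13 (mod 127); 13^{-1} = 88 (mod 127).
Run Miller on y^2=x^3+24748914672190 over F_{161340180056611}: ladder 1111111 (7 bits); e = f_P(D_Q)/f_Q(D_P).
The quotient is 28483663545624 + 149914295675250*t.
(28483663545624 + 149914295675250*t)^{88} mod (161340180056611,f) = 71340332535850 + 114639892057274*t.

71340332535850 + 114639892057274*t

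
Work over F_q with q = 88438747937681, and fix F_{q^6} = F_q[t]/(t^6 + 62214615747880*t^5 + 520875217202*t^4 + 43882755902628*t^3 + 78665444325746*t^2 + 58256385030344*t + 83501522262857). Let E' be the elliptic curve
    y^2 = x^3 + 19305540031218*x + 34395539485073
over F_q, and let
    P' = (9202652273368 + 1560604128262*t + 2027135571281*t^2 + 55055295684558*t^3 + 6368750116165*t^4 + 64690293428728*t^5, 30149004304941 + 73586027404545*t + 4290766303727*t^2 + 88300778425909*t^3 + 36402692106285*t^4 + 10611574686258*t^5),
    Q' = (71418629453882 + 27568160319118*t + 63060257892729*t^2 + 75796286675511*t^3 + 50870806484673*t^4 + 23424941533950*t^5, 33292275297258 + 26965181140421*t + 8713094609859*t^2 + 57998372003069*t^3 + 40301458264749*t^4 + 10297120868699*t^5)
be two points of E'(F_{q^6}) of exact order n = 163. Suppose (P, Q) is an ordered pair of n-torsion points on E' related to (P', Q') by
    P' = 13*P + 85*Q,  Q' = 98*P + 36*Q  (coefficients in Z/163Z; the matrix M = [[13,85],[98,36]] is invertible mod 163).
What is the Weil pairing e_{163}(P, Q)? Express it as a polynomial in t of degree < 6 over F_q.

45449979810704 + 10160063275904*t + 66077578455640*t^2 + 61244836472601*t^3 + 67532917271154*t^4 + 31609745839970*t^5

e_{163}(aP+bQ,cP+dQ) = e_{163}(P,Q)^(ad-bc); with (a,b,c,d)=(13,85,98,36) this gives the det-163 law.
det M = 13*36 - 85*98 = -7862 = 125 (mod 163); 125^{-1} = 30 (mod 163).
Build f_{163,P'} and f_{163,Q'} via the 8-bit ladder of 163=10100011_2; evaluate at shifted divisors; quotient in F_{88438747937681^6}.
Miller gives e_{163}(P',Q') = 66308928591889 + 30940220581429*t + 24665392921768*t^2 + 36280856951961*t^3 + 37710939963105*t^4 + 81259974311001*t^5 in F_{88438747937681^6}.
(66308928591889 + 30940220581429*t + 24665392921768*t^2 + 36280856951961*t^3 + 37710939963105*t^4 + 81259974311001*t^5)^{30} mod (88438747937681,f) = 45449979810704 + 10160063275904*t + 66077578455640*t^2 + 61244836472601*t^3 + 67532917271154*t^4 + 31609745839970*t^5.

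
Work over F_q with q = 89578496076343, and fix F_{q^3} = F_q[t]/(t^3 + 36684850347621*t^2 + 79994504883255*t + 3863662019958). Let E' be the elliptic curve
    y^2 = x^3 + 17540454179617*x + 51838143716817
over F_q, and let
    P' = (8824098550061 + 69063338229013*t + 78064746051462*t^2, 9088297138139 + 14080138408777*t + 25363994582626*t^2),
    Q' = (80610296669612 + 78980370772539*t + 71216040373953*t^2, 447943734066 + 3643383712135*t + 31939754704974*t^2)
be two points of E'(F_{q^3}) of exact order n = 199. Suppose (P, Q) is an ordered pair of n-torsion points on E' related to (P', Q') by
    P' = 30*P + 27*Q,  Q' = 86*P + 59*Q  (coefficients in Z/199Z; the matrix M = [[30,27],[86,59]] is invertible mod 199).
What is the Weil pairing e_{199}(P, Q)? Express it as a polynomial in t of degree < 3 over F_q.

8859168563785 + 41851408622223*t + 62871463947096*t^2

Since e_{199}(P,P)=e_{199}(Q,Q)=1 and e_{199}(Q,P)=e_{199}(P,Q)^{-1}, expanding e_{199}(30*P + 27*Q,86*P + 59*Q) leaves e(P,Q)^det(M).
Hence e(P,Q) = e(P',Q')^{115} where 115 = 45^{-1} mod 199.
Build f_{199,P'} and f_{199,Q'} via the 8-bit ladder of 199=11000111_2; evaluate at shifted divisors; quotient in F_{89578496076343^3}.
So e_{199}(P',Q') = 50733414868815 + 4314256919795*t + 74972539921199*t^2.
Hence e(P,Q) = 8859168563785 + 41851408622223*t + 62871463947096*t^2 in F_{89578496076343^3}^*.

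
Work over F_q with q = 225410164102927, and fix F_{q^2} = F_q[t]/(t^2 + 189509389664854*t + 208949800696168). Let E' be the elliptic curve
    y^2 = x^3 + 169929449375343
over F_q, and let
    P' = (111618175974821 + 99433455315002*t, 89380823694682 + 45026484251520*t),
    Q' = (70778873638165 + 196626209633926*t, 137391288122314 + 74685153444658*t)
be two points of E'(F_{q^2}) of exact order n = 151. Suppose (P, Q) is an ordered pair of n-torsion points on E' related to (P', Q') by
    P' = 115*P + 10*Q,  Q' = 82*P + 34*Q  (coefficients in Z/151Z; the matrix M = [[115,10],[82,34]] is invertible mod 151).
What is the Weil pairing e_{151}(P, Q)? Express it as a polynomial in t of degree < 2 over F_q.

1043671642036 + 116546847366116*t

Alternating bilinearity on E[151] (values in mu_{151} in F_{225410164102927^2}) gives e(P',Q') = e(P,Q)^det(M).
115*34 - 10*82 = 3090; reduced mod 151: det = 70, inverse 41.
8-bit Miller (10010111) on E'/F_{225410164102927} with a'=0, b'=169929449375343: accumulate tangent/chord ratios at Q'+S and P'+S'.
e_{151}(P',Q') = 148803688949798 + 124106526020605*t.
Hence e(P,Q) = 1043671642036 + 116546847366116*t in F_{225410164102927^2}^*.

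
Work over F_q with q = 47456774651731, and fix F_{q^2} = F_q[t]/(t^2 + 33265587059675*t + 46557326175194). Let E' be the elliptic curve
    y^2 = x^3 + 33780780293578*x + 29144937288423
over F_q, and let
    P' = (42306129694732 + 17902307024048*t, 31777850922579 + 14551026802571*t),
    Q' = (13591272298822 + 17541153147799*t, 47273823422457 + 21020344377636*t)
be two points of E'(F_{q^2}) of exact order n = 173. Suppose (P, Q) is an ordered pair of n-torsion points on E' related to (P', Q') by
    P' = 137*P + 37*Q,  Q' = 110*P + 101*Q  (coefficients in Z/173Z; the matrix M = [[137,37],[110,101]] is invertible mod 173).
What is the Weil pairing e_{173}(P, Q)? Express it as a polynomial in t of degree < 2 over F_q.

6436237297321 + 11953669151135*t

The 173-Weil pairing on E[173] over F_{47456774651731} is alternating-bilinear: e_{173}(P',Q') = e_{173}(P,Q)^det(M).
det M = 137*101 - 37*110 = 9767 = 79 (mod 173); 79^{-1} = 46 (mod 173).
Miller loop for e_{173} over F_{47456774651731^2}: bits of 173 = 10101101; 7 double steps + 4 add steps, l/v at each.
e_{173}(P',Q') = 19792292334964 + 24188205828735*t.
Hence e(P,Q) = 6436237297321 + 11953669151135*t in F_{47456774651731^2}^*.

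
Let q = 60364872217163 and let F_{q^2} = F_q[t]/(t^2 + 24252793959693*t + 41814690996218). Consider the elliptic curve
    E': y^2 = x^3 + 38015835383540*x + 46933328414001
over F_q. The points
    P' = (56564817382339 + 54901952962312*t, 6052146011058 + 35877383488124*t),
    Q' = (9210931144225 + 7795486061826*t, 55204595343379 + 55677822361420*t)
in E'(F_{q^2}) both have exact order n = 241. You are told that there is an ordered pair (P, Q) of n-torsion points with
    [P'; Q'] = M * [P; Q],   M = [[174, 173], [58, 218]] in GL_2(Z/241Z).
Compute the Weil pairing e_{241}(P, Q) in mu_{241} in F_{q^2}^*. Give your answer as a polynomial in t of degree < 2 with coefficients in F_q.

Since e_{241}(P,P)=e_{241}(Q,Q)=1 and e_{241}(Q,P)=e_{241}(P,Q)^{-1}, expanding e_{241}(174*P + 173*Q,58*P + 218*Q) leaves e(P,Q)^det(M).
det M = 174*218 - 173*58 = 27898 = 183 (mod 241); 183^{-1} = 54 (mod 241).
Double-and-add over 11110001: 8-1 doublings, 5-1 additions; each step l_{T,T}/v_{2T} or l_{T,P'}/v at Q'+S for random S.
Result: e(P',Q') = 58624009912067 + 15888819234450*t.
Thus e_{241}(P,Q) = 59067097273163 + 53260778479035*t.

59067097273163 + 53260778479035*t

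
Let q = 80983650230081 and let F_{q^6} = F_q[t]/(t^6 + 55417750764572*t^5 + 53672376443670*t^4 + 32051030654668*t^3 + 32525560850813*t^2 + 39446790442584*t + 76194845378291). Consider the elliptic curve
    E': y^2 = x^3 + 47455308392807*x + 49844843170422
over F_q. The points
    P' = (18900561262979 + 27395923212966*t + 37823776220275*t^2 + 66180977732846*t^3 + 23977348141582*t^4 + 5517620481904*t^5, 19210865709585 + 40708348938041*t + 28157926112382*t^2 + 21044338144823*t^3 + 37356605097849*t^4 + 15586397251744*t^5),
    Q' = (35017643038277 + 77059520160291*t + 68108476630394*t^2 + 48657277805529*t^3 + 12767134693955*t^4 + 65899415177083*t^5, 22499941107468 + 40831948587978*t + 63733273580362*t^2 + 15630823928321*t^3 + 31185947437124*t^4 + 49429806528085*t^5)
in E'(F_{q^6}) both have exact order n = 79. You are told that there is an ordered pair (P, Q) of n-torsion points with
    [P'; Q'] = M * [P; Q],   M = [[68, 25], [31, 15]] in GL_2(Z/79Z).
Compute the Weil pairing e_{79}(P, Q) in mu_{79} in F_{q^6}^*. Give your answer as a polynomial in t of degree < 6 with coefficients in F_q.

48585147253330 + 77184794748889*t + 22191554739632*t^2 + 68691252476964*t^3 + 16229896369868*t^4 + 12693612826588*t^5

Alternating bilinearity on E[79] (values in mu_{79} in F_{80983650230081^6}) gives e(P',Q') = e(P,Q)^det(M).
det(M) mod 79 = 8; its inverse in (Z/79)^* is 10 (check: 8*10 mod 79 = 1).
n = 79 = (1001111)_2 (7 bits, wt 5); accumulate f_{79,P'}(Q'+S)/f_{79,P'}(S) along the 6-step ladder.
f_P(D_Q)/f_Q(D_P) = 61666522285282 + 29630746233288*t + 53593409350111*t^2 + 77477343269751*t^3 + 71253225412098*t^4 + 69564675097651*t^5.
Thus e_{79}(P,Q) = 48585147253330 + 77184794748889*t + 22191554739632*t^2 + 68691252476964*t^3 + 16229896369868*t^4 + 12693612826588*t^5.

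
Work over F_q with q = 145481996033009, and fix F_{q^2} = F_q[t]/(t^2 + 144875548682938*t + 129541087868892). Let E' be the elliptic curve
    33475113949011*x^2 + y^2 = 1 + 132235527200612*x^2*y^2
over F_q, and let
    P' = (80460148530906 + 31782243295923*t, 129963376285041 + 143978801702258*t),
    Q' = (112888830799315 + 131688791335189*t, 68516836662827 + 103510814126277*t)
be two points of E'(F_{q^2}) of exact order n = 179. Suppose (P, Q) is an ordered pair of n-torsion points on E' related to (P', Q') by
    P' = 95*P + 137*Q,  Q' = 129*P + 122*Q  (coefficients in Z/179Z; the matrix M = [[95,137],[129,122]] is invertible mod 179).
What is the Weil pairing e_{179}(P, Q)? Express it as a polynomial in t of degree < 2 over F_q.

e_{179} is bilinear + alternating on E[179], so e_{179}(95*P + 137*Q, 129*P + 122*Q) = e_{179}(P,Q)^(95*122-137*129).
det M = 95*122 - 137*129 = -6083 = 3 (mod 179); 3^{-1} = 60 (mod 179).
Edwards a_E,d_E -> Montgomery A=74245872855763,B=25360917764091 -> Weierstrass 69048467403232,74550482950730 via alpha=3371440852769,beta=11680395695352.
n = 179 = (10110011)_2 (8 bits, wt 5); accumulate f_{179,P'}(Q'+S)/f_{179,P'}(S) along the 7-step ladder.
The quotient is 137008290272611 + 15917873867351*t.
Raise to 60: e(P,Q) = 66097768558203 + 100880327835621*t in mu_{179}.

66097768558203 + 100880327835621*t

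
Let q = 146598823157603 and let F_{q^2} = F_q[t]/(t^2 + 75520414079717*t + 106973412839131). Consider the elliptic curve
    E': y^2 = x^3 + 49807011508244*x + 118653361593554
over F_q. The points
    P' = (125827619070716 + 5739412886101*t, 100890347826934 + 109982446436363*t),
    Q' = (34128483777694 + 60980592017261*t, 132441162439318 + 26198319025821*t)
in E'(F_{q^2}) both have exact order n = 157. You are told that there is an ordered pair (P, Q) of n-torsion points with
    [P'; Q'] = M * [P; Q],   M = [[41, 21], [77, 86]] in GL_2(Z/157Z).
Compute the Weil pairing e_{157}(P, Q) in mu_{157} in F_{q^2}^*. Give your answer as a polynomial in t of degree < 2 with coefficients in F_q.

Under M = [[41,21],[77,86]] in GL_2(Z/157), e_{157}(P',Q') = e_{157}(P,Q)^(41*86-21*77 mod 157).
So e_{157}(P,Q) = e_{157}(P',Q')^{44}, since 25*44 = 1 mod 157.
Run Miller on y^2=x^3+49807011508244*x+118653361593554 over F_{146598823157603}: ladder 10011101 (8 bits); e = f_P(D_Q)/f_Q(D_P).
The quotient is 15288362706816 + 64056203574018*t.
Finally e_{157}(P,Q) = 50656882382030 + 54998287090288*t.

50656882382030 + 54998287090288*t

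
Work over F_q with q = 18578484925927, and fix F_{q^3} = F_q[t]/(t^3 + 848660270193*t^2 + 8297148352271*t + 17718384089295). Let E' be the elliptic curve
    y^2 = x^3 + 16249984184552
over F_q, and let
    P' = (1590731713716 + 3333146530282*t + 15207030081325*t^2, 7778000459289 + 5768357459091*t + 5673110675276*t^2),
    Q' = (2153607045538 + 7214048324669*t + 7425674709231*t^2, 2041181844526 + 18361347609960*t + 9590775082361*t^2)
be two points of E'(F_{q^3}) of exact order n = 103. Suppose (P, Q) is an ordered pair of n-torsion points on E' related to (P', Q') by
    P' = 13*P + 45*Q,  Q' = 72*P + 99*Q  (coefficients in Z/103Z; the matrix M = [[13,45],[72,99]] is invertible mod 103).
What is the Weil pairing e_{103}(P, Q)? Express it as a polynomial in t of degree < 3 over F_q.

e_{103} is bilinear + alternating on E[103], so e_{103}(13*P + 45*Q, 72*P + 99*Q) = e_{103}(P,Q)^(13*99-45*72).
det(M) mod 103 = 4; its inverse in (Z/103)^* is 26 (check: 4*26 mod 103 = 1).
Miller loop for e_{103} over F_{18578484925927^3}: bits of 103 = 1100111; 6 double steps + 4 add steps, l/v at each.
Result: e(P',Q') = 9732279722650 + 8469782246493*t + 12748507741116*t^2.
Thus e_{103}(P,Q) = 5243236616964 + 14334126939755*t + 9281547414049*t^2.

5243236616964 + 14334126939755*t + 9281547414049*t^2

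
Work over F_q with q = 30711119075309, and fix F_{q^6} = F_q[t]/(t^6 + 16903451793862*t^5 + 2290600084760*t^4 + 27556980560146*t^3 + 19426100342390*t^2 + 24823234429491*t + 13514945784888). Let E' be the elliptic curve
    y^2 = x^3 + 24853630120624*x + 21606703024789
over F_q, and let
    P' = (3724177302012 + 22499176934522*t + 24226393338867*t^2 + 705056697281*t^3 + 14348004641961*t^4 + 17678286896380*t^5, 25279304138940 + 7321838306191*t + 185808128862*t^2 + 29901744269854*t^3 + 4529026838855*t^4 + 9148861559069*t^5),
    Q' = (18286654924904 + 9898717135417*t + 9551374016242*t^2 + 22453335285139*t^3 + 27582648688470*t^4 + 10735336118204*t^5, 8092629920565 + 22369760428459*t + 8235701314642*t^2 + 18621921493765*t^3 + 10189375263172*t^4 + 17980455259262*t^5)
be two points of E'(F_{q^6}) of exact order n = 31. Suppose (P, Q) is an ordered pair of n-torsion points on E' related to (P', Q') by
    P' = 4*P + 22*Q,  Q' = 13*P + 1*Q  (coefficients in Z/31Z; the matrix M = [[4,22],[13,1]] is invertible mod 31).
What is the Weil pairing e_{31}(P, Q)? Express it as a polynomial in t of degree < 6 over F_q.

2939513001571 + 17706269080429*t + 3287844923989*t^2 + 12586292932918*t^3 + 7560937912416*t^4 + 11945160767516*t^5

e_{31}(aP+bQ,cP+dQ) = e_{31}(P,Q)^(ad-bc); with (a,b,c,d)=(4,22,13,1) this gives the det-31 law.
So e_{31}(P,Q) = e_{31}(P',Q')^{10}, since 28*10 = 1 mod 31.
5-bit Miller (11111) on E'/F_{30711119075309} with a'=24853630120624, b'=21606703024789: accumulate tangent/chord ratios at Q'+S and P'+S'.
The quotient is 17645761432971 + 24963904596262*t + 8359187664012*t^2 + 391859052732*t^3 + 12069928904941*t^4 + 21386861513412*t^5.
(17645761432971 + 24963904596262*t + 8359187664012*t^2 + 391859052732*t^3 + 12069928904941*t^4 + 21386861513412*t^5)^{10} mod (30711119075309,f) = 2939513001571 + 17706269080429*t + 3287844923989*t^2 + 12586292932918*t^3 + 7560937912416*t^4 + 11945160767516*t^5.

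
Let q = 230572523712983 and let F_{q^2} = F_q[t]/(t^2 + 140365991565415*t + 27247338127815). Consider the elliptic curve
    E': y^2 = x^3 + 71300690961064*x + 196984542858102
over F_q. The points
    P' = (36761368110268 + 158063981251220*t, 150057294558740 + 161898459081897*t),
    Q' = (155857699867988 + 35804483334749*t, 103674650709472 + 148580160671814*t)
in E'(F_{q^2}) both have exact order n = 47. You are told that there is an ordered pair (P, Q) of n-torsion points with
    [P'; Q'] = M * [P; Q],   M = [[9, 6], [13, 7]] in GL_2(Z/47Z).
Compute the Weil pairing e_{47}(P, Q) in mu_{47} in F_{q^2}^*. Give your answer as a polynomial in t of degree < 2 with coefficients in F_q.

193995393634753 + 164590087301400*t

Since e_{47}(P,P)=e_{47}(Q,Q)=1 and e_{47}(Q,P)=e_{47}(P,Q)^{-1}, expanding e_{47}(9*P + 6*Q,13*P + 7*Q) leaves e(P,Q)^det(M).
det M = 9*7 - 6*13 = -15 = 32 (mod 47); 32^{-1} = 25 (mod 47).
6-bit Miller (101111) on E'/F_{230572523712983} with a'=71300690961064, b'=196984542858102: accumulate tangent/chord ratios at Q'+S and P'+S'.
f_P(D_Q)/f_Q(D_P) = 183897921425225 + 16583025639100*t.
Thus e_{47}(P,Q) = 193995393634753 + 164590087301400*t.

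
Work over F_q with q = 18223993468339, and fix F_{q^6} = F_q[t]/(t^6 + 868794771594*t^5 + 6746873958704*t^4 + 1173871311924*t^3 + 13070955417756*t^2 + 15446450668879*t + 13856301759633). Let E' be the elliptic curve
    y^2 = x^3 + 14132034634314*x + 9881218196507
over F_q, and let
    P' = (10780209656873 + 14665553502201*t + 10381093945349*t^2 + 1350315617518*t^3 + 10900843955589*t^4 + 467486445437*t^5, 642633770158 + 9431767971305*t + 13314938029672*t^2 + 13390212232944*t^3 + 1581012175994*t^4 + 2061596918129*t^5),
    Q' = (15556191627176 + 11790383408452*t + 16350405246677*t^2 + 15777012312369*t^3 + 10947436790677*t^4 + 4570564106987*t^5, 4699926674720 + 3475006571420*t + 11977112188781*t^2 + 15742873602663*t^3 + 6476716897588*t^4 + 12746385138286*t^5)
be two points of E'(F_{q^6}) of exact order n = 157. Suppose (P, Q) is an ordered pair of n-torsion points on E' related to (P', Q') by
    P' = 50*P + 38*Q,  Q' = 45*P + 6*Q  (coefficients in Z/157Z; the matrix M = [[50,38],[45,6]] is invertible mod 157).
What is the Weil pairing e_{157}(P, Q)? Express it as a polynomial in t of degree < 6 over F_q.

Since e_{157}(P,P)=e_{157}(Q,Q)=1 and e_{157}(Q,P)=e_{157}(P,Q)^{-1}, expanding e_{157}(50*P + 38*Q,45*P + 6*Q) leaves e(P,Q)^det(M).
50*6 - 38*45 = -1410; reduced mod 157: det = 3, inverse 105.
Build f_{157,P'} and f_{157,Q'} via the 8-bit ladder of 157=10011101_2; evaluate at shifted divisors; quotient in F_{18223993468339^6}.
Miller gives e_{157}(P',Q') = 272127286491 + 10451380400552*t + 95355705034*t^2 + 16131394582336*t^3 + 9528758653215*t^4 + 2874687712435*t^5 in F_{18223993468339^6}.
Finally e_{157}(P,Q) = 17857847353513 + 11546266569139*t + 5163292075908*t^2 + 2750082611227*t^3 + 436541879945*t^4 + 1153252754512*t^5.

17857847353513 + 11546266569139*t + 5163292075908*t^2 + 2750082611227*t^3 + 436541879945*t^4 + 1153252754512*t^5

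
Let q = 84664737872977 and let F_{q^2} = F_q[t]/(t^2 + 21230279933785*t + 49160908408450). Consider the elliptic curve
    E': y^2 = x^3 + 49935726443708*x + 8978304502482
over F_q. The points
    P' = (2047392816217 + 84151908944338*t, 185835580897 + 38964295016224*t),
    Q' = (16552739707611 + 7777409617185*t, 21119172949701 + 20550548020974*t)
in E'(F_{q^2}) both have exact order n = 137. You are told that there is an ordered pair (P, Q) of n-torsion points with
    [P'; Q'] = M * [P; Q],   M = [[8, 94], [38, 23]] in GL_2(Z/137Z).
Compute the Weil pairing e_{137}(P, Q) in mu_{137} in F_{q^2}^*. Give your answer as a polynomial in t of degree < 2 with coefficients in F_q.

13390562965524 + 4463313751864*t

Under M = [[8,94],[38,23]] in GL_2(Z/137), e_{137}(P',Q') = e_{137}(P,Q)^(8*23-94*38 mod 137).
Hence e(P,Q) = e(P',Q')^{100} where 100 = 37^{-1} mod 137.
n = 137 = (10001001)_2 (8 bits, wt 3); accumulate f_{137,P'}(Q'+S)/f_{137,P'}(S) along the 7-step ladder.
f_P(D_Q)/f_Q(D_P) = 19734124750896 + 37368213224362*t.
e_{137}(P,Q) = (19734124750896 + 37368213224362*t)^{100} = 13390562965524 + 4463313751864*t.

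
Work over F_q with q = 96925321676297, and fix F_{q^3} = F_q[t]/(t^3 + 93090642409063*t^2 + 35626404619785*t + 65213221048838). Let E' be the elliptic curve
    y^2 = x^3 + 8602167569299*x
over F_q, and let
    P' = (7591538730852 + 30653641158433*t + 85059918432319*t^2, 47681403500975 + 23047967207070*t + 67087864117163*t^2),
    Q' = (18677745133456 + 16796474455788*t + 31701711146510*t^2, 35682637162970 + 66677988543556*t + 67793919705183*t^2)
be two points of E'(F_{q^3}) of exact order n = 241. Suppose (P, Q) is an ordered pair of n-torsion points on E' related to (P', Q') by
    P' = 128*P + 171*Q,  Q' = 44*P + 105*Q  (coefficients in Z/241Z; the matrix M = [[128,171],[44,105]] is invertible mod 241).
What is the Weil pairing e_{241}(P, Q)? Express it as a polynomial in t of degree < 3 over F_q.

1496297320633 + 36180451098669*t + 17454474041387*t^2

Under M = [[128,171],[44,105]] in GL_2(Z/241), e_{241}(P',Q') = e_{241}(P,Q)^(128*105-171*44 mod 241).
Inverting 132 mod 241: 42. Thus e_{241}(P,Q) = e(P',Q')^{42}.
Run Miller on y^2=x^3+8602167569299*x over F_{96925321676297}: ladder 11110001 (8 bits); e = f_P(D_Q)/f_Q(D_P).
e_{241}(P',Q') = 8390673395588 + 81812358531698*t + 11700936948471*t^2.
Raise to 42: e(P,Q) = 1496297320633 + 36180451098669*t + 17454474041387*t^2 in mu_{241}.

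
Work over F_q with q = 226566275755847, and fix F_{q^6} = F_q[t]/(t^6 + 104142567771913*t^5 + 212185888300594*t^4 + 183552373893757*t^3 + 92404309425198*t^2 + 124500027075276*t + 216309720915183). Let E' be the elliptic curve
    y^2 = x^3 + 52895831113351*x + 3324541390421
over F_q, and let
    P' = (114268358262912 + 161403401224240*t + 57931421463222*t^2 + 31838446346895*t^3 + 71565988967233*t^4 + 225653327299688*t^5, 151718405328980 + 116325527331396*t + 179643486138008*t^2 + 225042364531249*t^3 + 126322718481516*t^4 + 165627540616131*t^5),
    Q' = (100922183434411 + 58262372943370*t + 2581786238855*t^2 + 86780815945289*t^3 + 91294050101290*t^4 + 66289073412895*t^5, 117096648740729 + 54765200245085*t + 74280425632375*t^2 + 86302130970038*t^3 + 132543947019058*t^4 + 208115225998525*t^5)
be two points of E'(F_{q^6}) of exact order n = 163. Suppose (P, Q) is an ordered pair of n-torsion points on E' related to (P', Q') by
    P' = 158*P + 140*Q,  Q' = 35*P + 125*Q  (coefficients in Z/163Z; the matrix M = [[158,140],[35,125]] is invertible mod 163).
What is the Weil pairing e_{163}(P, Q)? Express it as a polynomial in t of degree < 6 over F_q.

43983995582363 + 169349849182235*t + 120948984888222*t^2 + 143758562765654*t^3 + 78288090431518*t^4 + 206332269243037*t^5

The 163-Weil pairing on E[163] over F_{226566275755847} is alternating-bilinear: e_{163}(P',Q') = e_{163}(P,Q)^det(M).
det(M) mod 163 = 17; its inverse in (Z/163)^* is 48 (check: 17*48 mod 163 = 1).
8-bit Miller (10100011) on E'/F_{226566275755847} with a'=52895831113351, b'=3324541390421: accumulate tangent/chord ratios at Q'+S and P'+S'.
The quotient is 23413909721172 + 139712643685984*t + 27796434931827*t^2 + 69054424757262*t^3 + 160677635871575*t^4 + 214918824668151*t^5.
Thus e_{163}(P,Q) = 43983995582363 + 169349849182235*t + 120948984888222*t^2 + 143758562765654*t^3 + 78288090431518*t^4 + 206332269243037*t^5.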